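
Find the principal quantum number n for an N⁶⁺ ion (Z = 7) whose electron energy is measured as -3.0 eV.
n = 15

The exact energy levels follow E_n = -13.6057 Z² / n² eV with Z = 7.

The measured value (-3.0 eV) is reported to only 2 significant figures, so we must test candidate n values and see which one matches to that precision.

Candidate energies:
  n = 13:  E = -13.6057 × 7² / 13² = -3.944848 eV
  n = 14:  E = -13.6057 × 7² / 14² = -3.401425 eV
  n = 15:  E = -13.6057 × 7² / 15² = -2.963019 eV  ← matches
  n = 16:  E = -13.6057 × 7² / 16² = -2.604216 eV
  n = 17:  E = -13.6057 × 7² / 17² = -2.306849 eV

Checking against the measurement of -3.0 eV (2 sig figs), only n = 15 agrees:
E_15 = -2.963019 eV, which rounds to -3.0 eV ✓

Therefore n = 15.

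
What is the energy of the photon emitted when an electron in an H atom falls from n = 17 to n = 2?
3.3543 eV

The energy levels are E_n = -13.6057 eV / n².

Energy at n = 17: E_17 = -13.6057 / 17² = -0.0470785 eV
Energy at n = 2: E_2 = -13.6057 / 2² = -3.4014250 eV

For emission (electron falling to lower state), the photon energy is:
E_photon = E_17 - E_2 = |-0.0470785 - (-3.4014250)|
E_photon = 3.3543 eV

This energy is carried away by the emitted photon.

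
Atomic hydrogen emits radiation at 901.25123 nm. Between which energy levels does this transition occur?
n = 10 → n = 3

First, find the photon energy from the wavelength (hc = 1239.84 eV·nm):
E = hc/λ = 1239.84 eV·nm / 901.25123 nm = 1.3756874 eV

The energy levels of hydrogen satisfy E_n = -13.6057 / n² eV, so an emission n_i → n_f releases
ΔE = 13.6057 × (1/n_f² − 1/n_i²) eV.

Setting ΔE equal to the photon energy:
1/n_f² − 1/n_i² = 1.3756874 / 13.6057 = 0.10111111

Since 1/n_i² must be positive, we need 1/n_f² > 0.10111111, i.e. n_f ≤ 3. For each allowed n_f, solve n_i = (1/n_f² − 0.10111111)^(−1/2) and check whether it is a whole number:
  n_f = 1: 1/n_i² = 1.00000000 − 0.10111111 = 0.89888889 → n_i = 1.055  (not an integer) ✗
  n_f = 2: 1/n_i² = 0.25000000 − 0.10111111 = 0.14888889 → n_i = 2.592  (not an integer) ✗
  n_f = 3: 1/n_i² = 0.11111111 − 0.10111111 = 0.01000000 → n_i = 10.000  → integer, n_i = 10 ✓

Only n_f = 3 gives an integer upper level, n_i = 10.

The transition is from n = 10 to n = 3 (emission).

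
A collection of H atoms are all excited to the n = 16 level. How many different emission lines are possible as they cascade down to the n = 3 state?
91

The electron can occupy levels n = 3, 4, ..., 16 during de-excitation — that is m = 16 - 3 + 1 = 14 distinct levels.

The number of distinct spectral lines equals the number of ways to choose 2 of these m levels (each pair gives one possible emission transition):

Number of lines = m(m-1)/2 = 14×13/2 = 91

These correspond to all possible transitions between the 14 levels:
16 → 15, 16 → 14, 16 → 13, 16 → 12, 16 → 11, 16 → 10, 16 → 9, 16 → 8...

Each transition produces a photon with a unique energy (and thus wavelength). This count does not depend on Z.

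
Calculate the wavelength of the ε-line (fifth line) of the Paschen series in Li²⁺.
106.0381 nm

The lines of a series are numbered from the longest wavelength (smallest ΔE) outward; the fifth line is the transition from n = n_f + 5 to n_f.
The Paschen series has all transitions ending at n_f = 3.

For Li²⁺ (Z = 3), the fifth line (ε-line) is the jump from n = 8 to n = 3:
E_8 = -13.6057 × 3² / 8² = -1.9133016 eV
E_3 = -13.6057 × 3² / 3² = -13.6057000 eV
ΔE = E_8 - E_3 = 11.6923984 eV

λ = hc/E = 1239.84 eV·nm / 11.6923984 eV
λ = 106.0381 nm

This is the ε-line of the Paschen series in Li²⁺.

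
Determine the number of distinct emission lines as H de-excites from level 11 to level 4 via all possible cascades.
28

The electron can occupy levels n = 4, 5, ..., 11 during de-excitation — that is m = 11 - 4 + 1 = 8 distinct levels.

The number of distinct spectral lines equals the number of ways to choose 2 of these m levels (each pair gives one possible emission transition):

Number of lines = m(m-1)/2 = 8×7/2 = 28

These correspond to all possible transitions between the 8 levels:
11 → 10, 11 → 9, 11 → 8, 11 → 7, 11 → 6, 11 → 5, 11 → 4, 10 → 9...

Each transition produces a photon with a unique energy (and thus wavelength). This count does not depend on Z.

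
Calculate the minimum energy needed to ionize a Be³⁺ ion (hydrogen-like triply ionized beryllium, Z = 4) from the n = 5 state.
8.70765 eV

The ionization energy is the energy needed to remove the electron completely (n → ∞).

For a hydrogen-like ion with Z = 4, E_n = -13.6057 Z² / n² eV.

At n = 5: E_5 = -13.6057 × 4² / 5² = -8.70764800 eV
At n = ∞: E_∞ = 0 eV

Ionization energy = E_∞ - E_5 = 0 - (-8.70764800) = 8.70764800 eV
Ionization energy ≈ 8.70765 eV

This is also called the binding energy of the electron in state n = 5.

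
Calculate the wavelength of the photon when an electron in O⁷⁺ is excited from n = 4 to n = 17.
24.1168 nm

First, find the transition energy using E_n = -13.6057 Z² / n² eV:
E_4 = -13.6057 × 8² / 4² = -54.422800 eV
E_17 = -13.6057 × 8² / 17² = -3.013027 eV

Photon energy: |ΔE| = |E_17 - E_4| = 51.409773 eV

Convert to wavelength using E = hc/λ with hc = 1239.84 eV·nm:
λ = hc/E = 1239.84 eV·nm / 51.409773 eV
λ = 24.1168 nm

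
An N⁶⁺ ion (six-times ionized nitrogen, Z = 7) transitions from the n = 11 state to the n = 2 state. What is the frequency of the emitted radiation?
3.90e+16 Hz

First, find the transition energy:
E_11 = -13.6057 × 7² / 11² = -5.50974628 eV
E_2 = -13.6057 × 7² / 2² = -166.66982500 eV
|ΔE| = |E_2 - E_11| = 161.16007872 eV

Convert to Joules: E = 161.16007872 eV × (1.602177 × 10⁻¹⁹ J/eV) = 2.5821e-17 J

Using E = hf:
f = E/h = 2.5821e-17 J / (6.62607 × 10⁻³⁴ J·s)
f = 3.90e+16 Hz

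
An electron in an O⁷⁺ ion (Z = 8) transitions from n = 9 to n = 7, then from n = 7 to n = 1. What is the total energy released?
860.014617 eV

The energy levels of O⁷⁺ are E_n = -13.6057 × 8² / n² eV.

First transition (9 → 7):
ΔE₁ = |E_7 - E_9|
ΔE₁ = |-17.770710204082 - (-10.750182716049)| = 7.020527488 eV

Second transition (7 → 1):
ΔE₂ = |E_1 - E_7|
ΔE₂ = |-870.764800000000 - (-17.770710204082)| = 852.994089796 eV

Total energy released:
E_total = ΔE₁ + ΔE₂ = 7.020527488 + 852.994089796 = 860.014617 eV

Note: This equals the direct transition 9 → 1: 860.014617 eV ✓
Energy is conserved regardless of the path taken.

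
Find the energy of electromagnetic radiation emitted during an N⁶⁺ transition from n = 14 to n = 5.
23.265747 eV

The energy levels are E_n = -13.6057 Z² eV / n².

Energy at n = 14: E_14 = -13.6057 × 7² / 14² = -3.401425000 eV
Energy at n = 5: E_5 = -13.6057 × 7² / 5² = -26.667172000 eV

For emission (electron falling to lower state), the photon energy is:
E_photon = E_14 - E_5 = |-3.401425000 - (-26.667172000)|
E_photon = 23.265747 eV

This energy is carried away by the emitted photon.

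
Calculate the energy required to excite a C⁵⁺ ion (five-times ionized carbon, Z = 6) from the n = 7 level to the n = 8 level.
2.342818 eV

The energy levels of a hydrogen-like atom are E_n = -13.6057 Z² eV / n².

Energy at n = 7: E_7 = -13.6057 × 6² / 7² = -9.996024490 eV
Energy at n = 8: E_8 = -13.6057 × 6² / 8² = -7.653206250 eV

The excitation energy is the difference:
ΔE = E_8 - E_7
ΔE = -7.653206250 - (-9.996024490)
ΔE = 2.342818 eV

Since this is positive, energy must be absorbed (photon absorption).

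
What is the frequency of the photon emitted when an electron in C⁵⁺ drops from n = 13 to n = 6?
2.5890e+15 Hz

First, find the transition energy:
E_13 = -13.6057 × 6² / 13² = -2.89825562 eV
E_6 = -13.6057 × 6² / 6² = -13.60570000 eV
|ΔE| = |E_6 - E_13| = 10.70744438 eV

Convert to Joules: E = 10.70744438 eV × (1.602177 × 10⁻¹⁹ J/eV) = 1.715522e-18 J

Using E = hf:
f = E/h = 1.715522e-18 J / (6.62607 × 10⁻³⁴ J·s)
f = 2.5890e+15 Hz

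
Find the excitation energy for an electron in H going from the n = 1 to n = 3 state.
12.094 eV

The energy levels of a hydrogen-like atom are E_n = -13.6057 eV / n².

Energy at n = 1: E_1 = -13.6057 / 1² = -13.605700 eV
Energy at n = 3: E_3 = -13.6057 / 3² = -1.511744 eV

The excitation energy is the difference:
ΔE = E_3 - E_1
ΔE = -1.511744 - (-13.605700)
ΔE = 12.094 eV

Since this is positive, energy must be absorbed (photon absorption).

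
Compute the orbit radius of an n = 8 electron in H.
3.3867 nm (or 33.8673 Å)

The Bohr radius formula is:
r_n = n² a₀ / Z

where a₀ = 0.0529177 nm is the Bohr radius.

For H (Z = 1) at n = 8:
r_8 = 8² × 0.0529177 nm / 1
r_8 = 64 × 0.0529177 nm / 1
r_8 = 3.38673 nm / 1
r_8 = 3.3867 nm

The electron orbits at approximately 3.3867 nm from the nucleus.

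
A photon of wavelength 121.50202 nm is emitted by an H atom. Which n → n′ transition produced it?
n = 2 → n = 1

First, find the photon energy from the wavelength (hc = 1239.84 eV·nm):
E = hc/λ = 1239.84 eV·nm / 121.50202 nm = 10.204275 eV

The energy levels of hydrogen satisfy E_n = -13.6057 / n² eV, so an emission n_i → n_f releases
ΔE = 13.6057 × (1/n_f² − 1/n_i²) eV.

Setting ΔE equal to the photon energy:
1/n_f² − 1/n_i² = 10.204275 / 13.6057 = 0.75000000

Since 1/n_i² must be positive, we need 1/n_f² > 0.75000000, i.e. n_f ≤ 1. For each allowed n_f, solve n_i = (1/n_f² − 0.75000000)^(−1/2) and check whether it is a whole number:
  n_f = 1: 1/n_i² = 1.00000000 − 0.75000000 = 0.25000000 → n_i = 2.000  → integer, n_i = 2 ✓

Only n_f = 1 gives an integer upper level, n_i = 2.

The transition is from n = 2 to n = 1 (emission).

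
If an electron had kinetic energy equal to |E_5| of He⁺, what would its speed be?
8.75e+05 m/s (or 0.29% of c)

The binding energy at n = 5 for He⁺ is:
E_5 = -13.6057 × 2²/5² = -2.17691 eV
|E_5| = 2.17691 eV

Convert to Joules:
KE = 2.17691 eV × (1.602177 × 10⁻¹⁹ J/eV) = 3.4878e-19 J

Using KE = ½mv²:
v = √(2·KE/m_e)
v = √(2 × 3.4878e-19 J / 9.10938 × 10⁻³¹ kg)
v = 8.75e+05 m/s

This is approximately 0.29% the speed of light.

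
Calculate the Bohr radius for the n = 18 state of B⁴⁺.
3.4291 nm (or 34.2907 Å)

The Bohr radius formula is:
r_n = n² a₀ / Z

where a₀ = 0.0529177 nm is the Bohr radius.

For B⁴⁺ (Z = 5) at n = 18:
r_18 = 18² × 0.0529177 nm / 5
r_18 = 324 × 0.0529177 nm / 5
r_18 = 17.14533 nm / 5
r_18 = 3.4291 nm

The electron orbits at approximately 3.4291 nm from the nucleus.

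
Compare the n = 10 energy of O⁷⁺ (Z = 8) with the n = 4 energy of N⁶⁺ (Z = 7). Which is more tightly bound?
N⁶⁺ at n = 4 (E = -41.66746 eV)

Using E_n = -13.6057 Z² / n² eV:

O⁷⁺ (Z = 8) at n = 10:
E = -13.6057 × 8² / 10² = -13.6057 × 64 / 100 = -8.70764800 eV

N⁶⁺ (Z = 7) at n = 4:
E = -13.6057 × 7² / 4² = -13.6057 × 49 / 16 = -41.66745625 eV

Since -41.66745625 eV < -8.70764800 eV,
N⁶⁺ at n = 4 is more tightly bound (requires more energy to ionize).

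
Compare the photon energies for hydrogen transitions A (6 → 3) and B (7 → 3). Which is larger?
7 → 3

Calculate the energy for each transition:

Transition 6 → 3:
ΔE₁ = |E_3 - E_6| = |-13.6057/3² - (-13.6057/6²)|
ΔE₁ = |-1.511744444444 - (-0.377936111111)| = 1.133808333 eV

Transition 7 → 3:
ΔE₂ = |E_3 - E_7| = |-13.6057/3² - (-13.6057/7²)|
ΔE₂ = |-1.511744444444 - (-0.277667346939)| = 1.234077098 eV

Since 1.234077098 eV > 1.133808333 eV, the transition 7 → 3 emits the more energetic photon.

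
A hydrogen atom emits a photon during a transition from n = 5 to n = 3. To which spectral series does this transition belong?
Paschen series

The spectral series in hydrogen are named based on the final (lower) energy level:
- Lyman series: n_final = 1 (ultraviolet)
- Balmer series: n_final = 2 (visible/near-UV)
- Paschen series: n_final = 3 (infrared)
- Brackett series: n_final = 4 (infrared)
- Pfund series: n_final = 5 (far infrared)

Since this transition ends at n = 3, it belongs to the Paschen series.

For reference, this 5 → 3 line has photon energy
ΔE = 13.6057 eV × (1/3² - 1/5²) = 0.967516444 eV,
corresponding to wavelength λ = hc/ΔE = 1239.84 eV·nm / 0.967516444 eV = 1281.467 nm in the infrared region.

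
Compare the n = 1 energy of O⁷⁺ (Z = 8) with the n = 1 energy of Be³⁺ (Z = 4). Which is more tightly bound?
O⁷⁺ at n = 1 (E = -870.76 eV)

Using E_n = -13.6057 Z² / n² eV:

O⁷⁺ (Z = 8) at n = 1:
E = -13.6057 × 8² / 1² = -13.6057 × 64 / 1 = -870.76480 eV

Be³⁺ (Z = 4) at n = 1:
E = -13.6057 × 4² / 1² = -13.6057 × 16 / 1 = -217.69120 eV

Since -870.76480 eV < -217.69120 eV,
O⁷⁺ at n = 1 is more tightly bound (requires more energy to ionize).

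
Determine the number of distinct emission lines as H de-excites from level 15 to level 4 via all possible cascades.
66

The electron can occupy levels n = 4, 5, ..., 15 during de-excitation — that is m = 15 - 4 + 1 = 12 distinct levels.

The number of distinct spectral lines equals the number of ways to choose 2 of these m levels (each pair gives one possible emission transition):

Number of lines = m(m-1)/2 = 12×11/2 = 66

These correspond to all possible transitions between the 12 levels:
15 → 14, 15 → 13, 15 → 12, 15 → 11, 15 → 10, 15 → 9, 15 → 8, 15 → 7...

Each transition produces a photon with a unique energy (and thus wavelength). This count does not depend on Z.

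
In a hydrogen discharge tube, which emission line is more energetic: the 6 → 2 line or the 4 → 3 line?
6 → 2

Calculate the energy for each transition:

Transition 6 → 2:
ΔE₁ = |E_2 - E_6| = |-13.6057/2² - (-13.6057/6²)|
ΔE₁ = |-3.401425000000 - (-0.377936111111)| = 3.023488889 eV

Transition 4 → 3:
ΔE₂ = |E_3 - E_4| = |-13.6057/3² - (-13.6057/4²)|
ΔE₂ = |-1.511744444444 - (-0.850356250000)| = 0.661388194 eV

Since 3.023488889 eV > 0.661388194 eV, the transition 6 → 2 emits the more energetic photon.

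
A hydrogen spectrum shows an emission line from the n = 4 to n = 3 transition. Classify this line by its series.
Paschen series

The spectral series in hydrogen are named based on the final (lower) energy level:
- Lyman series: n_final = 1 (ultraviolet)
- Balmer series: n_final = 2 (visible/near-UV)
- Paschen series: n_final = 3 (infrared)
- Brackett series: n_final = 4 (infrared)
- Pfund series: n_final = 5 (far infrared)

Since this transition ends at n = 3, it belongs to the Paschen series.

For reference, this 4 → 3 line has photon energy
ΔE = 13.6057 eV × (1/3² - 1/4²) = 0.66138819444 eV,
corresponding to wavelength λ = hc/ΔE = 1239.84 eV·nm / 0.66138819444 eV = 1874.60256 nm in the infrared region.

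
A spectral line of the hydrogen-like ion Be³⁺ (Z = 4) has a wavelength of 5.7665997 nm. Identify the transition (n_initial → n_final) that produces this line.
n = 9 → n = 1

First, find the photon energy from the wavelength (hc = 1239.84 eV·nm):
E = hc/λ = 1239.84 eV·nm / 5.7665997 nm = 215.00365 eV

The energy levels of Be³⁺ satisfy E_n = -13.6057 × 4² / n² eV, so an emission n_i → n_f releases
ΔE = 13.6057 × 4² × (1/n_f² − 1/n_i²) eV.

Setting ΔE equal to the photon energy:
1/n_f² − 1/n_i² = 215.00365 / (13.6057 × 4²) = 0.98765430

Since 1/n_i² must be positive, we need 1/n_f² > 0.98765430, i.e. n_f ≤ 1. For each allowed n_f, solve n_i = (1/n_f² − 0.98765430)^(−1/2) and check whether it is a whole number:
  n_f = 1: 1/n_i² = 1.00000000 − 0.98765430 = 0.01234570 → n_i = 9.000  → integer, n_i = 9 ✓

Only n_f = 1 gives an integer upper level, n_i = 9.

The transition is from n = 9 to n = 1 (emission).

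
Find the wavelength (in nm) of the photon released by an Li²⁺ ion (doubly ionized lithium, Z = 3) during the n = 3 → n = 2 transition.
72.901211 nm

First, find the transition energy using E_n = -13.6057 Z² / n² eV:
E_3 = -13.6057 × 3² / 3² = -13.60570000 eV
E_2 = -13.6057 × 3² / 2² = -30.61282500 eV

Photon energy: |ΔE| = |E_2 - E_3| = 17.00712500 eV

Convert to wavelength using E = hc/λ with hc = 1239.84 eV·nm:
λ = hc/E = 1239.84 eV·nm / 17.00712500 eV
λ = 72.901211 nm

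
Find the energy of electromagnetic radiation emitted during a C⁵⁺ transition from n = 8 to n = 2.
114.798094 eV

The energy levels are E_n = -13.6057 Z² eV / n².

Energy at n = 8: E_8 = -13.6057 × 6² / 8² = -7.653206250 eV
Energy at n = 2: E_2 = -13.6057 × 6² / 2² = -122.451300000 eV

For emission (electron falling to lower state), the photon energy is:
E_photon = E_8 - E_2 = |-7.653206250 - (-122.451300000)|
E_photon = 114.798094 eV

This energy is carried away by the emitted photon.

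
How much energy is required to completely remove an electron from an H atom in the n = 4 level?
0.850 eV

The ionization energy is the energy needed to remove the electron completely (n → ∞).

For hydrogen, E_n = -13.6057 eV / n².

At n = 4: E_4 = -13.6057 / 4² = -0.850356 eV
At n = ∞: E_∞ = 0 eV

Ionization energy = E_∞ - E_4 = 0 - (-0.850356) = 0.850356 eV
Ionization energy ≈ 0.850 eV

This is also called the binding energy of the electron in state n = 4.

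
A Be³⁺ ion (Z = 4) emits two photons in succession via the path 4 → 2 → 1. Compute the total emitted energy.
204.0855 eV

The energy levels of Be³⁺ are E_n = -13.6057 × 4² / n² eV.

First transition (4 → 2):
ΔE₁ = |E_2 - E_4|
ΔE₁ = |-54.4228000000 - (-13.6057000000)| = 40.8171000 eV

Second transition (2 → 1):
ΔE₂ = |E_1 - E_2|
ΔE₂ = |-217.6912000000 - (-54.4228000000)| = 163.2684000 eV

Total energy released:
E_total = ΔE₁ + ΔE₂ = 40.8171000 + 163.2684000 = 204.0855 eV

Note: This equals the direct transition 4 → 1: 204.0855 eV ✓
Energy is conserved regardless of the path taken.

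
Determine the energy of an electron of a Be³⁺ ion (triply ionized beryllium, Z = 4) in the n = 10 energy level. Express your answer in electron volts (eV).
-2.17691 eV

The energy levels of a hydrogen-like atom are given by:
E_n = -13.6057 Z² / n² eV  (with Z = 4 for Be³⁺)

For n = 10:
E_10 = -13.6057 × 4² / 10²
E_10 = -13.6057 × 16 / 100
E_10 = -2.17691 eV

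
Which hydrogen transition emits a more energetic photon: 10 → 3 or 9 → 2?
9 → 2

Calculate the energy for each transition:

Transition 10 → 3:
ΔE₁ = |E_3 - E_10| = |-13.6057/3² - (-13.6057/10²)|
ΔE₁ = |-1.51174444444 - (-0.13605700000)| = 1.37568744 eV

Transition 9 → 2:
ΔE₂ = |E_2 - E_9| = |-13.6057/2² - (-13.6057/9²)|
ΔE₂ = |-3.40142500000 - (-0.16797160494)| = 3.23345340 eV

Since 3.23345340 eV > 1.37568744 eV, the transition 9 → 2 emits the more energetic photon.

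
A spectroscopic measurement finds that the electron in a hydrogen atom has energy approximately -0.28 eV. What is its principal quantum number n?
n = 7

The exact energy levels follow E_n = -13.6057 eV / n².

The measured value (-0.28 eV) is reported to only 2 significant figures, so we must test candidate n values and see which one matches to that precision.

Candidate energies:
  n = 5:  E = -13.6057/5² = -0.54423 eV
  n = 6:  E = -13.6057/6² = -0.37794 eV
  n = 7:  E = -13.6057/7² = -0.27767 eV  ← matches
  n = 8:  E = -13.6057/8² = -0.21259 eV
  n = 9:  E = -13.6057/9² = -0.16797 eV

Checking against the measurement of -0.28 eV (2 sig figs), only n = 7 agrees:
E_7 = -0.27767 eV, which rounds to -0.28 eV ✓

Therefore n = 7.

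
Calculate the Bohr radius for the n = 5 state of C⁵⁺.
0.2205 nm (or 2.2049 Å)

The Bohr radius formula is:
r_n = n² a₀ / Z

where a₀ = 0.0529177 nm is the Bohr radius.

For C⁵⁺ (Z = 6) at n = 5:
r_5 = 5² × 0.0529177 nm / 6
r_5 = 25 × 0.0529177 nm / 6
r_5 = 1.32294 nm / 6
r_5 = 0.2205 nm

The electron orbits at approximately 0.2205 nm from the nucleus.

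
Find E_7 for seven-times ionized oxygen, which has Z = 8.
-17.7707 eV

For hydrogen-like ions, the energy levels scale with Z²:
E_n = -13.6057 Z² / n² eV

For O⁷⁺ (Z = 8) at n = 7:
E_7 = -13.6057 × 8² / 7²
E_7 = -13.6057 × 64 / 49
E_7 = -870.7648 / 49
E_7 = -17.7707 eV

The energy is 64 times more negative than hydrogen at the same n due to the stronger nuclear charge.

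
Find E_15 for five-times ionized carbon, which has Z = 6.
-2.18 eV

For hydrogen-like ions, the energy levels scale with Z²:
E_n = -13.6057 Z² / n² eV

For C⁵⁺ (Z = 6) at n = 15:
E_15 = -13.6057 × 6² / 15²
E_15 = -13.6057 × 36 / 225
E_15 = -489.8052 / 225
E_15 = -2.18 eV

The energy is 36 times more negative than hydrogen at the same n due to the stronger nuclear charge.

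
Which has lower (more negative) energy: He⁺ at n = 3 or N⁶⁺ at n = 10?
N⁶⁺ at n = 10 (E = -6.666793 eV)

Using E_n = -13.6057 Z² / n² eV:

He⁺ (Z = 2) at n = 3:
E = -13.6057 × 2² / 3² = -13.6057 × 4 / 9 = -6.046977778 eV

N⁶⁺ (Z = 7) at n = 10:
E = -13.6057 × 7² / 10² = -13.6057 × 49 / 100 = -6.666793000 eV

Since -6.666793000 eV < -6.046977778 eV,
N⁶⁺ at n = 10 is more tightly bound (requires more energy to ionize).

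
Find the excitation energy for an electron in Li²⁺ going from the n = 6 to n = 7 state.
0.902 eV

The energy levels of a hydrogen-like atom are E_n = -13.6057 Z² eV / n².

Energy at n = 6: E_6 = -13.6057 × 3² / 6² = -3.401425 eV
Energy at n = 7: E_7 = -13.6057 × 3² / 7² = -2.499006 eV

The excitation energy is the difference:
ΔE = E_7 - E_6
ΔE = -2.499006 - (-3.401425)
ΔE = 0.902 eV

Since this is positive, energy must be absorbed (photon absorption).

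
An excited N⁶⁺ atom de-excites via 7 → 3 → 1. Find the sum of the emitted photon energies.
653.074 eV

The energy levels of N⁶⁺ are E_n = -13.6057 × 7² / n² eV.

First transition (7 → 3):
ΔE₁ = |E_3 - E_7|
ΔE₁ = |-74.075477778 - (-13.605700000)| = 60.469778 eV

Second transition (3 → 1):
ΔE₂ = |E_1 - E_3|
ΔE₂ = |-666.679300000 - (-74.075477778)| = 592.603822 eV

Total energy released:
E_total = ΔE₁ + ΔE₂ = 60.469778 + 592.603822 = 653.074 eV

Note: This equals the direct transition 7 → 1: 653.074 eV ✓
Energy is conserved regardless of the path taken.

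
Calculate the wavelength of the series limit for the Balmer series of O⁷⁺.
5.6954 nm

The series limit corresponds to the transition from n = ∞ to n = 2.
This is the highest energy (shortest wavelength) transition in the Balmer series.

E_∞ = 0 eV
E_2 = -13.6057 × 8² / 2² = -217.691200 eV

Energy at series limit:
ΔE = E_∞ - E_2 = 0 - (-217.691200) = 217.691200 eV
λ = hc/E = 1239.84 eV·nm / 217.691200 eV = 5.6954 nm

This energy equals the ionization energy from the n = 2 state of O⁷⁺.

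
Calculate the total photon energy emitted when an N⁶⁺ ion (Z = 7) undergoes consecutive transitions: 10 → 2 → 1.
660.0125 eV

The energy levels of N⁶⁺ are E_n = -13.6057 × 7² / n² eV.

First transition (10 → 2):
ΔE₁ = |E_2 - E_10|
ΔE₁ = |-166.6698250000 - (-6.6667930000)| = 160.0030320 eV

Second transition (2 → 1):
ΔE₂ = |E_1 - E_2|
ΔE₂ = |-666.6793000000 - (-166.6698250000)| = 500.0094750 eV

Total energy released:
E_total = ΔE₁ + ΔE₂ = 160.0030320 + 500.0094750 = 660.0125 eV

Note: This equals the direct transition 10 → 1: 660.0125 eV ✓
Energy is conserved regardless of the path taken.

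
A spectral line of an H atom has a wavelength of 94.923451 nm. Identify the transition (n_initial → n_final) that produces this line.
n = 5 → n = 1

First, find the photon energy from the wavelength (hc = 1239.84 eV·nm):
E = hc/λ = 1239.84 eV·nm / 94.923451 nm = 13.061472 eV

The energy levels of hydrogen satisfy E_n = -13.6057 / n² eV, so an emission n_i → n_f releases
ΔE = 13.6057 × (1/n_f² − 1/n_i²) eV.

Setting ΔE equal to the photon energy:
1/n_f² − 1/n_i² = 13.061472 / 13.6057 = 0.96000000

Since 1/n_i² must be positive, we need 1/n_f² > 0.96000000, i.e. n_f ≤ 1. For each allowed n_f, solve n_i = (1/n_f² − 0.96000000)^(−1/2) and check whether it is a whole number:
  n_f = 1: 1/n_i² = 1.00000000 − 0.96000000 = 0.04000000 → n_i = 5.000  → integer, n_i = 5 ✓

Only n_f = 1 gives an integer upper level, n_i = 5.

The transition is from n = 5 to n = 1 (emission).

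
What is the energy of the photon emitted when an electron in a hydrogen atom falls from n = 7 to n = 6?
0.100 eV

The energy levels are E_n = -13.6057 eV / n².

Energy at n = 7: E_7 = -13.6057 / 7² = -0.277667 eV
Energy at n = 6: E_6 = -13.6057 / 6² = -0.377936 eV

For emission (electron falling to lower state), the photon energy is:
E_photon = E_7 - E_6 = |-0.277667 - (-0.377936)|
E_photon = 0.100 eV

This energy is carried away by the emitted photon.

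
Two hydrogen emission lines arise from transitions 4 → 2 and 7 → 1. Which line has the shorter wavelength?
7 → 1

Calculate the energy for each transition:

Transition 4 → 2:
ΔE₁ = |E_2 - E_4| = |-13.6057/2² - (-13.6057/4²)|
ΔE₁ = |-3.401425000 - (-0.850356250)| = 2.551069 eV

Transition 7 → 1:
ΔE₂ = |E_1 - E_7| = |-13.6057/1² - (-13.6057/7²)|
ΔE₂ = |-13.605700000 - (-0.277667347)| = 13.328033 eV

Since 13.328033 eV > 2.551069 eV, the transition 7 → 1 emits the more energetic photon.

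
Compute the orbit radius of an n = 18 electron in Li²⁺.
5.71511 nm (or 57.15114 Å)

The Bohr radius formula is:
r_n = n² a₀ / Z

where a₀ = 0.05291772 nm is the Bohr radius.

For Li²⁺ (Z = 3) at n = 18:
r_18 = 18² × 0.05291772 nm / 3
r_18 = 324 × 0.05291772 nm / 3
r_18 = 17.145341 nm / 3
r_18 = 5.71511 nm

The electron orbits at approximately 5.71511 nm from the nucleus.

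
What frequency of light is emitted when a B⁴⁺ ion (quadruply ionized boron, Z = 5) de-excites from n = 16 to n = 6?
1.96e+15 Hz

First, find the transition energy:
E_16 = -13.6057 × 5² / 16² = -1.32868164 eV
E_6 = -13.6057 × 5² / 6² = -9.44840278 eV
|ΔE| = |E_6 - E_16| = 8.11972114 eV

Convert to Joules: E = 8.11972114 eV × (1.602177 × 10⁻¹⁹ J/eV) = 1.3009e-18 J

Using E = hf:
f = E/h = 1.3009e-18 J / (6.62607 × 10⁻³⁴ J·s)
f = 1.96e+15 Hz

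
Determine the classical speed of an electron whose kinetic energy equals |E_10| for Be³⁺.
8.7508e+05 m/s (or 0.292% of c)

The binding energy at n = 10 for Be³⁺ is:
E_10 = -13.6057 × 4²/10² = -2.1769120 eV
|E_10| = 2.1769120 eV

Convert to Joules:
KE = 2.1769120 eV × (1.602177 × 10⁻¹⁹ J/eV) = 3.487798e-19 J

Using KE = ½mv²:
v = √(2·KE/m_e)
v = √(2 × 3.487798e-19 J / 9.10938 × 10⁻³¹ kg)
v = 8.7508e+05 m/s

This is approximately 0.292% the speed of light.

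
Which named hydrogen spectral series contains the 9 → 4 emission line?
Brackett series

The spectral series in hydrogen are named based on the final (lower) energy level:
- Lyman series: n_final = 1 (ultraviolet)
- Balmer series: n_final = 2 (visible/near-UV)
- Paschen series: n_final = 3 (infrared)
- Brackett series: n_final = 4 (infrared)
- Pfund series: n_final = 5 (far infrared)

Since this transition ends at n = 4, it belongs to the Brackett series.

For reference, this 9 → 4 line has photon energy
ΔE = 13.6057 eV × (1/4² - 1/9²) = 0.68238465 eV,
corresponding to wavelength λ = hc/ΔE = 1239.84 eV·nm / 0.68238465 eV = 1816.92 nm in the infrared region.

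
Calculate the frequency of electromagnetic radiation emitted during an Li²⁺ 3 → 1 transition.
2.63188e+16 Hz

First, find the transition energy:
E_3 = -13.6057 × 3² / 3² = -13.605700 eV
E_1 = -13.6057 × 3² / 1² = -122.451300 eV
|ΔE| = |E_1 - E_3| = 108.845600 eV

Convert to Joules: E = 108.845600 eV × (1.602177 × 10⁻¹⁹ J/eV) = 1.7438992e-17 J

Using E = hf:
f = E/h = 1.7438992e-17 J / (6.62607 × 10⁻³⁴ J·s)
f = 2.63188e+16 Hz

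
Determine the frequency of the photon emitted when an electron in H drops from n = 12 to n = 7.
4.43e+13 Hz

First, find the transition energy:
E_12 = -13.6057 / 12² = -0.094484 eV
E_7 = -13.6057 / 7² = -0.277667 eV
|ΔE| = |E_7 - E_12| = 0.183183 eV

Convert to Joules: E = 0.183183 eV × (1.602177 × 10⁻¹⁹ J/eV) = 2.9349e-20 J

Using E = hf:
f = E/h = 2.9349e-20 J / (6.62607 × 10⁻³⁴ J·s)
f = 4.43e+13 Hz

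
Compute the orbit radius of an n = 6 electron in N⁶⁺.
0.2721 nm (or 2.7215 Å)

The Bohr radius formula is:
r_n = n² a₀ / Z

where a₀ = 0.0529177 nm is the Bohr radius.

For N⁶⁺ (Z = 7) at n = 6:
r_6 = 6² × 0.0529177 nm / 7
r_6 = 36 × 0.0529177 nm / 7
r_6 = 1.90504 nm / 7
r_6 = 0.2721 nm

The electron orbits at approximately 0.2721 nm from the nucleus.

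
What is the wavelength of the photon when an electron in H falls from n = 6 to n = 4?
2624.444 nm

First, find the transition energy using E_n = -13.6057 / n² eV:
E_6 = -13.6057 / 6² = -0.377936111 eV
E_4 = -13.6057 / 4² = -0.850356250 eV

Photon energy: |ΔE| = |E_4 - E_6| = 0.472420139 eV

Convert to wavelength using E = hc/λ with hc = 1239.84 eV·nm:
λ = hc/E = 1239.84 eV·nm / 0.472420139 eV
λ = 2624.444 nm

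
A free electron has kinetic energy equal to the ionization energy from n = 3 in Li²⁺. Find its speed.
2.188e+06 m/s (or 0.729735% of c)

The binding energy at n = 3 for Li²⁺ is:
E_3 = -13.6057 × 3²/3² = -13.60570000 eV
|E_3| = 13.60570000 eV

Convert to Joules:
KE = 13.60570000 eV × (1.602177 × 10⁻¹⁹ J/eV) = 2.17987e-18 J

Using KE = ½mv²:
v = √(2·KE/m_e)
v = √(2 × 2.17987e-18 J / 9.10938 × 10⁻³¹ kg)
v = 2.188e+06 m/s

This is approximately 0.729735% the speed of light.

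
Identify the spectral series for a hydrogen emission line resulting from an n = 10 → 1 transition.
Lyman series

The spectral series in hydrogen are named based on the final (lower) energy level:
- Lyman series: n_final = 1 (ultraviolet)
- Balmer series: n_final = 2 (visible/near-UV)
- Paschen series: n_final = 3 (infrared)
- Brackett series: n_final = 4 (infrared)
- Pfund series: n_final = 5 (far infrared)

Since this transition ends at n = 1, it belongs to the Lyman series.

For reference, this 10 → 1 line has photon energy
ΔE = 13.6057 eV × (1/1² - 1/10²) = 13.4696430 eV,
corresponding to wavelength λ = hc/ΔE = 1239.84 eV·nm / 13.4696430 eV = 92.04698 nm in the ultraviolet region.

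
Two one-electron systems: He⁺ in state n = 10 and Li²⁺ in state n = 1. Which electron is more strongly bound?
Li²⁺ at n = 1 (E = -122.451300 eV)

Using E_n = -13.6057 Z² / n² eV:

He⁺ (Z = 2) at n = 10:
E = -13.6057 × 2² / 10² = -13.6057 × 4 / 100 = -0.544228000 eV

Li²⁺ (Z = 3) at n = 1:
E = -13.6057 × 3² / 1² = -13.6057 × 9 / 1 = -122.451300000 eV

Since -122.451300000 eV < -0.544228000 eV,
Li²⁺ at n = 1 is more tightly bound (requires more energy to ionize).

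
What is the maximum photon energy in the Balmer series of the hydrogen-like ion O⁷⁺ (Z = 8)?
217.691 eV

The series limit corresponds to the transition from n = ∞ to n = 2.
This is the highest energy (shortest wavelength) transition in the Balmer series.

E_∞ = 0 eV
E_2 = -13.6057 × 8² / 2² = -217.691 eV

Energy at series limit:
ΔE = E_∞ - E_2 = 0 - (-217.691) = 217.691 eV

This energy equals the ionization energy from the n = 2 state of O⁷⁺.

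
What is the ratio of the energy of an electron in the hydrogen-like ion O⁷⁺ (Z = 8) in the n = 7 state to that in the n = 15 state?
4.592

Using E_n = -13.6057 Z² / n² eV with Z = 8:

E_7 = -13.6057 × 8² / 7² = -870.7648 / 49 = -17.770710204 eV
E_15 = -13.6057 × 8² / 15² = -870.7648 / 225 = -3.870065778 eV

The ratio is:
E_7/E_15 = (-17.770710204) / (-3.870065778)
E_7/E_15 = (-870.7648/49) / (-870.7648/225)
E_7/E_15 = 225/49
E_7/E_15 = 4.592
(Note: the Z² factors cancel in the ratio.)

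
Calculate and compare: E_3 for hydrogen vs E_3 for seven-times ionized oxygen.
O⁷⁺ at n = 3 (E = -96.752 eV)

Using E_n = -13.6057 Z² / n² eV:

H (Z = 1) at n = 3:
E = -13.6057 × 1² / 3² = -13.6057 × 1 / 9 = -1.511744 eV

O⁷⁺ (Z = 8) at n = 3:
E = -13.6057 × 8² / 3² = -13.6057 × 64 / 9 = -96.751644 eV

Since -96.751644 eV < -1.511744 eV,
O⁷⁺ at n = 3 is more tightly bound (requires more energy to ionize).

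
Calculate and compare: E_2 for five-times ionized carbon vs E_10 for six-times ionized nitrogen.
C⁵⁺ at n = 2 (E = -122.45130 eV)

Using E_n = -13.6057 Z² / n² eV:

C⁵⁺ (Z = 6) at n = 2:
E = -13.6057 × 6² / 2² = -13.6057 × 36 / 4 = -122.45130000 eV

N⁶⁺ (Z = 7) at n = 10:
E = -13.6057 × 7² / 10² = -13.6057 × 49 / 100 = -6.66679300 eV

Since -122.45130000 eV < -6.66679300 eV,
C⁵⁺ at n = 2 is more tightly bound (requires more energy to ionize).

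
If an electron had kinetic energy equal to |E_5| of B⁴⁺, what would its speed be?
2.18769e+06 m/s (or 0.730% of c)

The binding energy at n = 5 for B⁴⁺ is:
E_5 = -13.6057 × 5²/5² = -13.6057000 eV
|E_5| = 13.6057000 eV

Convert to Joules:
KE = 13.6057000 eV × (1.602177 × 10⁻¹⁹ J/eV) = 2.1798740e-18 J

Using KE = ½mv²:
v = √(2·KE/m_e)
v = √(2 × 2.1798740e-18 J / 9.10938 × 10⁻³¹ kg)
v = 2.18769e+06 m/s

This is approximately 0.730% the speed of light.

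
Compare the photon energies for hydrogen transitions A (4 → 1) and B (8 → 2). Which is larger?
4 → 1

Calculate the energy for each transition:

Transition 4 → 1:
ΔE₁ = |E_1 - E_4| = |-13.6057/1² - (-13.6057/4²)|
ΔE₁ = |-13.605700000 - (-0.850356250)| = 12.755344 eV

Transition 8 → 2:
ΔE₂ = |E_2 - E_8| = |-13.6057/2² - (-13.6057/8²)|
ΔE₂ = |-3.401425000 - (-0.212589063)| = 3.188836 eV

Since 12.755344 eV > 3.188836 eV, the transition 4 → 1 emits the more energetic photon.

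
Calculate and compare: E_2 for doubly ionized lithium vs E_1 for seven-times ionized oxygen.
O⁷⁺ at n = 1 (E = -870.765 eV)

Using E_n = -13.6057 Z² / n² eV:

Li²⁺ (Z = 3) at n = 2:
E = -13.6057 × 3² / 2² = -13.6057 × 9 / 4 = -30.612825 eV

O⁷⁺ (Z = 8) at n = 1:
E = -13.6057 × 8² / 1² = -13.6057 × 64 / 1 = -870.764800 eV

Since -870.764800 eV < -30.612825 eV,
O⁷⁺ at n = 1 is more tightly bound (requires more energy to ionize).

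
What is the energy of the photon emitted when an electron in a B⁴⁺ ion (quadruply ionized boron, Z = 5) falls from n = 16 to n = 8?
3.99 eV

The energy levels are E_n = -13.6057 Z² eV / n².

Energy at n = 16: E_16 = -13.6057 × 5² / 16² = -1.32868 eV
Energy at n = 8: E_8 = -13.6057 × 5² / 8² = -5.31473 eV

For emission (electron falling to lower state), the photon energy is:
E_photon = E_16 - E_8 = |-1.32868 - (-5.31473)|
E_photon = 3.99 eV

This energy is carried away by the emitted photon.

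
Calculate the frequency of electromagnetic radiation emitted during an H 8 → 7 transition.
1.574e+13 Hz

First, find the transition energy:
E_8 = -13.6057 / 8² = -0.21258906 eV
E_7 = -13.6057 / 7² = -0.27766735 eV
|ΔE| = |E_7 - E_8| = 0.06507829 eV

Convert to Joules: E = 0.06507829 eV × (1.602177 × 10⁻¹⁹ J/eV) = 1.04267e-20 J

Using E = hf:
f = E/h = 1.04267e-20 J / (6.62607 × 10⁻³⁴ J·s)
f = 1.574e+13 Hz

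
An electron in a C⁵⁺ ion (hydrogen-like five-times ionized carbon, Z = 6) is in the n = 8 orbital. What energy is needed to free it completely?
7.65321 eV

The ionization energy is the energy needed to remove the electron completely (n → ∞).

For a hydrogen-like ion with Z = 6, E_n = -13.6057 Z² / n² eV.

At n = 8: E_8 = -13.6057 × 6² / 8² = -7.65320625 eV
At n = ∞: E_∞ = 0 eV

Ionization energy = E_∞ - E_8 = 0 - (-7.65320625) = 7.65320625 eV
Ionization energy ≈ 7.65321 eV

This is also called the binding energy of the electron in state n = 8.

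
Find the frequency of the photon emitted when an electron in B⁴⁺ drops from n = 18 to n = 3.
8.88e+15 Hz

First, find the transition energy:
E_18 = -13.6057 × 5² / 18² = -1.04982 eV
E_3 = -13.6057 × 5² / 3² = -37.79361 eV
|ΔE| = |E_3 - E_18| = 36.74379 eV

Convert to Joules: E = 36.74379 eV × (1.602177 × 10⁻¹⁹ J/eV) = 5.8870e-18 J

Using E = hf:
f = E/h = 5.8870e-18 J / (6.62607 × 10⁻³⁴ J·s)
f = 8.88e+15 Hz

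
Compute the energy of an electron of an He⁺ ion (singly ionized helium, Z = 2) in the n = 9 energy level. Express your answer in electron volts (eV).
-0.67 eV

The energy levels of a hydrogen-like atom are given by:
E_n = -13.6057 Z² / n² eV  (with Z = 2 for He⁺)

For n = 9:
E_9 = -13.6057 × 2² / 9²
E_9 = -13.6057 × 4 / 81
E_9 = -0.67 eV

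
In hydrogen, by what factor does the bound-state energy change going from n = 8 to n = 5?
2.56000

Using E_n = -13.6057 Z² / n² eV with Z = 1:

E_5 = -13.6057 / 5² = -13.6057 / 25 = -0.54422800000 eV
E_8 = -13.6057 / 8² = -13.6057 / 64 = -0.21258906250 eV

The ratio is:
E_5/E_8 = (-0.54422800000) / (-0.21258906250)
E_5/E_8 = (-13.6057/25) / (-13.6057/64)
E_5/E_8 = 64/25
E_5/E_8 = 2.56000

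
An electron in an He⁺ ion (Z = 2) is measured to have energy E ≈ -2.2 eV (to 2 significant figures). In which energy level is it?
n = 5

The exact energy levels follow E_n = -13.6057 Z² / n² eV with Z = 2.

The measured value (-2.2 eV) is reported to only 2 significant figures, so we must test candidate n values and see which one matches to that precision.

Candidate energies:
  n = 3:  E = -13.6057 × 2² / 3² = -6.04698 eV
  n = 4:  E = -13.6057 × 2² / 4² = -3.40143 eV
  n = 5:  E = -13.6057 × 2² / 5² = -2.17691 eV  ← matches
  n = 6:  E = -13.6057 × 2² / 6² = -1.51174 eV
  n = 7:  E = -13.6057 × 2² / 7² = -1.11067 eV

Checking against the measurement of -2.2 eV (2 sig figs), only n = 5 agrees:
E_5 = -2.17691 eV, which rounds to -2.2 eV ✓

Therefore n = 5.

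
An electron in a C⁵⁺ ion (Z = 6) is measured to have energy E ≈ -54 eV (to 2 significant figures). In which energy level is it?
n = 3

The exact energy levels follow E_n = -13.6057 Z² / n² eV with Z = 6.

The measured value (-54 eV) is reported to only 2 significant figures, so we must test candidate n values and see which one matches to that precision.

Candidate energies:
  n = 1:  E = -13.6057 × 6² / 1² = -489.805200 eV
  n = 2:  E = -13.6057 × 6² / 2² = -122.451300 eV
  n = 3:  E = -13.6057 × 6² / 3² = -54.422800 eV  ← matches
  n = 4:  E = -13.6057 × 6² / 4² = -30.612825 eV
  n = 5:  E = -13.6057 × 6² / 5² = -19.592208 eV

Checking against the measurement of -54 eV (2 sig figs), only n = 3 agrees:
E_3 = -54.422800 eV, which rounds to -54 eV ✓

Therefore n = 3.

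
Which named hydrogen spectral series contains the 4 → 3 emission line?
Paschen series

The spectral series in hydrogen are named based on the final (lower) energy level:
- Lyman series: n_final = 1 (ultraviolet)
- Balmer series: n_final = 2 (visible/near-UV)
- Paschen series: n_final = 3 (infrared)
- Brackett series: n_final = 4 (infrared)
- Pfund series: n_final = 5 (far infrared)

Since this transition ends at n = 3, it belongs to the Paschen series.

For reference, this 4 → 3 line has photon energy
ΔE = 13.6057 eV × (1/3² - 1/4²) = 0.66138819444 eV,
corresponding to wavelength λ = hc/ΔE = 1239.84 eV·nm / 0.66138819444 eV = 1874.60256 nm in the infrared region.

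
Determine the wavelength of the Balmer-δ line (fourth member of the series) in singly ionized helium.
102.517 nm

The lines of a series are numbered from the longest wavelength (smallest ΔE) outward; the fourth line is the transition from n = n_f + 4 to n_f.
The Balmer series has all transitions ending at n_f = 2.

For He⁺ (Z = 2), the fourth line (δ-line) is the jump from n = 6 to n = 2:
E_6 = -13.6057 × 2² / 6² = -1.511744 eV
E_2 = -13.6057 × 2² / 2² = -13.605700 eV
ΔE = E_6 - E_2 = 12.093956 eV

λ = hc/E = 1239.84 eV·nm / 12.093956 eV
λ = 102.517 nm

This is the δ-line of the Balmer series in He⁺.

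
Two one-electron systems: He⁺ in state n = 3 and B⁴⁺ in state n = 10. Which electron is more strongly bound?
He⁺ at n = 3 (E = -6.04698 eV)

Using E_n = -13.6057 Z² / n² eV:

He⁺ (Z = 2) at n = 3:
E = -13.6057 × 2² / 3² = -13.6057 × 4 / 9 = -6.04697778 eV

B⁴⁺ (Z = 5) at n = 10:
E = -13.6057 × 5² / 10² = -13.6057 × 25 / 100 = -3.40142500 eV

Since -6.04697778 eV < -3.40142500 eV,
He⁺ at n = 3 is more tightly bound (requires more energy to ionize).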